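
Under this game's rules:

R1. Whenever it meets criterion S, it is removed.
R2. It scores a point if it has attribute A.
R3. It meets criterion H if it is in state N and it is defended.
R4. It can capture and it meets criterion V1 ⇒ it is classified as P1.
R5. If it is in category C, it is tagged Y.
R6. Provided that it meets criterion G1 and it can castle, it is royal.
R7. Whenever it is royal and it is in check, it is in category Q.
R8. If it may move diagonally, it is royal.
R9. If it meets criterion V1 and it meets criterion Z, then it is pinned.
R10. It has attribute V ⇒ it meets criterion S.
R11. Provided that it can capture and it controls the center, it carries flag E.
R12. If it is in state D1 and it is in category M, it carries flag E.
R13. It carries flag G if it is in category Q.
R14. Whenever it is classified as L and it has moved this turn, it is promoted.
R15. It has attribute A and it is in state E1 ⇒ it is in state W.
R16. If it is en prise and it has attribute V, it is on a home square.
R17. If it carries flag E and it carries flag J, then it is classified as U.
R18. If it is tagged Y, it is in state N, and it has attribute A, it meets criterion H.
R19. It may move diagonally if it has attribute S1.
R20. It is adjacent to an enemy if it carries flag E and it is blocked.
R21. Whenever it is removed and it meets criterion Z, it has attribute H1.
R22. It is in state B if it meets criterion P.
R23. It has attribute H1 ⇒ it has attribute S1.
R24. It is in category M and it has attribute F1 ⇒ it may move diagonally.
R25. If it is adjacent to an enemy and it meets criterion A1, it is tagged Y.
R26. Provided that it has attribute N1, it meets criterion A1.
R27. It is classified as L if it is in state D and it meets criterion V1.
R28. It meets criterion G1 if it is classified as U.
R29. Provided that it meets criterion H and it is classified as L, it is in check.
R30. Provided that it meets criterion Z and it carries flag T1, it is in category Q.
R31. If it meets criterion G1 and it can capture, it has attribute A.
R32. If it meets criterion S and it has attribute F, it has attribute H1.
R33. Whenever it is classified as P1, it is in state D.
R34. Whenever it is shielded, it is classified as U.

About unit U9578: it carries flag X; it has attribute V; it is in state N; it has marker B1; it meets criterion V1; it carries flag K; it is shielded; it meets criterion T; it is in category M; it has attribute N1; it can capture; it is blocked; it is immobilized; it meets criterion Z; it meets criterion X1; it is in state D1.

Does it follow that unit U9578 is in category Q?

Yes

By R4 (it can capture, it meets criterion V1): it is classified as P1.
By R10 (it has attribute V): it meets criterion S.
By R12 (it is in state D1, it is in category M): it carries flag E.
By R20 (it carries flag E, it is blocked): it is adjacent to an enemy.
By R26 (it has attribute N1): it meets criterion A1.
By R33 (it is classified as P1): it is in state D.
By R34 (it is shielded): it is classified as U.
By R1 (it meets criterion S): it is removed.
By R21 (it is removed, it meets criterion Z): it has attribute H1.
By R23 (it has attribute H1): it has attribute S1.
By R25 (it is adjacent to an enemy, it meets criterion A1): it is tagged Y.
By R27 (it is in state D, it meets criterion V1): it is classified as L.
By R28 (it is classified as U): it meets criterion G1.
By R31 (it meets criterion G1, it can capture): it has attribute A.
By R18 (it is tagged Y, it is in state N, it has attribute A): it meets criterion H.
By R19 (it has attribute S1): it may move diagonally.
By R29 (it meets criterion H, it is classified as L): it is in check.
By R8 (it may move diagonally): it is royal.
By R7 (it is royal, it is in check): it is in category Q.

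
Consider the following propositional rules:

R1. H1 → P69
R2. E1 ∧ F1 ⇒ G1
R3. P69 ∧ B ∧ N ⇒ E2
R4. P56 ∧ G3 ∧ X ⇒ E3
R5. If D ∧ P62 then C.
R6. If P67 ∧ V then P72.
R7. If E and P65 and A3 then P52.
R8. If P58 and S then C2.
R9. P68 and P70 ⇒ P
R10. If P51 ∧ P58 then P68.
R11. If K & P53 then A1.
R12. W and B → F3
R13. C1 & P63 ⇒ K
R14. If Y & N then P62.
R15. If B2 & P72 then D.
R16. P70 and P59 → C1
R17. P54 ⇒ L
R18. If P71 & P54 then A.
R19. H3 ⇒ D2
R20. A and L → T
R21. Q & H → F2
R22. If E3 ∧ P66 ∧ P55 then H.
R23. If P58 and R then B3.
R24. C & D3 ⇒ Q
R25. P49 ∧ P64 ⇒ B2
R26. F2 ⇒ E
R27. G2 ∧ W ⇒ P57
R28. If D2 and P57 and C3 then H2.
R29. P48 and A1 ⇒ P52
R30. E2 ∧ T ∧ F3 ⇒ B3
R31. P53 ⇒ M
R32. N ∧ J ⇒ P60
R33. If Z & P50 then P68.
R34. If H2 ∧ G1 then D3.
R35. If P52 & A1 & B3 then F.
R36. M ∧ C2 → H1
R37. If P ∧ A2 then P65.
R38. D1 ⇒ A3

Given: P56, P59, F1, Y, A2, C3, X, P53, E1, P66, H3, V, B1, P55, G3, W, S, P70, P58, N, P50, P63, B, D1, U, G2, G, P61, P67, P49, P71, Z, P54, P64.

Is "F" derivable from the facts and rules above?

Yes

G1  (by R2: E1, F1)
E3  (by R4: P56, G3, X)
P72  (by R6: P67, V)
C2  (by R8: P58, S)
F3  (by R12: W, B)
P62  (by R14: Y, N)
C1  (by R16: P70, P59)
L  (by R17: P54)
A  (by R18: P71, P54)
D2  (by R19: H3)
T  (by R20: A, L)
H  (by R22: E3, P66, P55)
B2  (by R25: P49, P64)
P57  (by R27: G2, W)
H2  (by R28: D2, P57, C3)
M  (by R31: P53)
P68  (by R33: Z, P50)
D3  (by R34: H2, G1)
H1  (by R36: M, C2)
A3  (by R38: D1)
P69  (by R1: H1)
E2  (by R3: P69, B, N)
P  (by R9: P68, P70)
K  (by R13: C1, P63)
D  (by R15: B2, P72)
B3  (by R30: E2, T, F3)
P65  (by R37: P, A2)
C  (by R5: D, P62)
A1  (by R11: K, P53)
Q  (by R24: C, D3)
F2  (by R21: Q, H)
E  (by R26: F2)
P52  (by R7: E, P65, A3)
F  (by R35: P52, A1, B3)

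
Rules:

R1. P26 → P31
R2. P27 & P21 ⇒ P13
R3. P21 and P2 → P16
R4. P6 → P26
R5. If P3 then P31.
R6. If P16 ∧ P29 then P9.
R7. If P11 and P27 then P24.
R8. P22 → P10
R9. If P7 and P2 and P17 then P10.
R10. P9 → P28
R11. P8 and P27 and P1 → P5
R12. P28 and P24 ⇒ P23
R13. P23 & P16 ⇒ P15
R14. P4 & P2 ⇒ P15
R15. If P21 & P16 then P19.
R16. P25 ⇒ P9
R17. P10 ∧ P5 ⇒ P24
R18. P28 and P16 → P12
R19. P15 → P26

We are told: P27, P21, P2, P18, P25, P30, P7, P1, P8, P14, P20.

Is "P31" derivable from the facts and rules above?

No

Forward chaining from the given facts derives: P13, P16, P5, P19, P9, P28, P12.
Rules concluding P31: R1 needs P26; R5 needs P3 — none of these are established.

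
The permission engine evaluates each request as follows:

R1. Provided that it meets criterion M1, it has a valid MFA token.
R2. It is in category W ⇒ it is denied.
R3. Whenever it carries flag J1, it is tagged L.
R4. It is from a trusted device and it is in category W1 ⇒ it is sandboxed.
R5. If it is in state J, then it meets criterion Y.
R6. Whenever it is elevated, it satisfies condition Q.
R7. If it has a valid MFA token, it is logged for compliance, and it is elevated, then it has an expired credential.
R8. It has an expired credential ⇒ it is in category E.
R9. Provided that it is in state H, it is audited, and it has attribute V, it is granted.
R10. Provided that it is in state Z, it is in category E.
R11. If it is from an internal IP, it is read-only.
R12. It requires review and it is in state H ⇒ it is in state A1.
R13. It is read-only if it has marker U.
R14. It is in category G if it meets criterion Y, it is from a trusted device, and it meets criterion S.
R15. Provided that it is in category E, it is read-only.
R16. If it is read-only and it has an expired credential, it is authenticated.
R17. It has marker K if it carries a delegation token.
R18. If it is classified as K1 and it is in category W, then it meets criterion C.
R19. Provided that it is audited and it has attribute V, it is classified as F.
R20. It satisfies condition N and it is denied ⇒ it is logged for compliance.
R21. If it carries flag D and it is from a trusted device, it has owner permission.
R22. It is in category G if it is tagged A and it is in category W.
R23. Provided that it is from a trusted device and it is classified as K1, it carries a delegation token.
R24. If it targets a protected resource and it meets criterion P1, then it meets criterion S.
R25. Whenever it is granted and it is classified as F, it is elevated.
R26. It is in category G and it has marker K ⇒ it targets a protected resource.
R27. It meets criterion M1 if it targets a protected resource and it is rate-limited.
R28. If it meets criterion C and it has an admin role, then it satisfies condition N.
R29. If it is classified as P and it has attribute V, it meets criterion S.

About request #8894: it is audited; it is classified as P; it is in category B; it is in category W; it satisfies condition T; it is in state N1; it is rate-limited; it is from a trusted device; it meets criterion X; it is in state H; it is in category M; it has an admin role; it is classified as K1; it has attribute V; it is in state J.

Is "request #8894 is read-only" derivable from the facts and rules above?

By R2 (it is in category W): it is denied.
By R5 (it is in state J): it meets criterion Y.
By R9 (it is in state H, it is audited, it has attribute V): it is granted.
By R18 (it is classified as K1, it is in category W): it meets criterion C.
By R19 (it is audited, it has attribute V): it is classified as F.
By R23 (it is from a trusted device, it is classified as K1): it carries a delegation token.
By R25 (it is granted, it is classified as F): it is elevated.
By R28 (it meets criterion C, it has an admin role): it satisfies condition N.
By R29 (it is classified as P, it has attribute V): it meets criterion S.
By R14 (it meets criterion Y, it is from a trusted device, it meets criterion S): it is in category G.
By R17 (it carries a delegation token): it has marker K.
By R20 (it satisfies condition N, it is denied): it is logged for compliance.
By R26 (it is in category G, it has marker K): it targets a protected resource.
By R27 (it targets a protected resource, it is rate-limited): it meets criterion M1.
By R1 (it meets criterion M1): it has a valid MFA token.
By R7 (it has a valid MFA token, it is logged for compliance, it is elevated): it has an expired credential.
By R8 (it has an expired credential): it is in category E.
By R15 (it is in category E): it is read-only.

Yes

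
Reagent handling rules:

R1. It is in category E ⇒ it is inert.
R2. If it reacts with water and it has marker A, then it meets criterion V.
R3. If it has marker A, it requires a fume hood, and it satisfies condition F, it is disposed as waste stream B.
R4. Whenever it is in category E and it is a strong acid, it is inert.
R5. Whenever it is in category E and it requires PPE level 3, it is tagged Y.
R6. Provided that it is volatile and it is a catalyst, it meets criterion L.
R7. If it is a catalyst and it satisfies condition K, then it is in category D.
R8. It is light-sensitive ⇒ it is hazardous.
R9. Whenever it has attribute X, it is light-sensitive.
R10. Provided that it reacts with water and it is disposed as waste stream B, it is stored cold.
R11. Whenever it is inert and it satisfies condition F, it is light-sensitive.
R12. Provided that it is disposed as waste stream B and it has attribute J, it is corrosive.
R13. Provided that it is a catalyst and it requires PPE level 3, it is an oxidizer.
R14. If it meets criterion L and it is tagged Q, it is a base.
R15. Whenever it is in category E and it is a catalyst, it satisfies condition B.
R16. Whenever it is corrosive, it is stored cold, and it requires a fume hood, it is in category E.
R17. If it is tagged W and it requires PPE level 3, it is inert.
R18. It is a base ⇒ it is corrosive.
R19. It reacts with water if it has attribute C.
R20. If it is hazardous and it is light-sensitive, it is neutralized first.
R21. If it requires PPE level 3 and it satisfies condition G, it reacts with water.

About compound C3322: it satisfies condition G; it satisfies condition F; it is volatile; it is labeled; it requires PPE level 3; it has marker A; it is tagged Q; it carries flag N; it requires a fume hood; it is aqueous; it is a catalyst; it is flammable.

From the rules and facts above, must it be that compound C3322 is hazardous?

Yes

By R3 (it has marker A, it requires a fume hood, it satisfies condition F): it is disposed as waste stream B.
By R6 (it is volatile, it is a catalyst): it meets criterion L.
By R14 (it meets criterion L, it is tagged Q): it is a base.
By R18 (it is a base): it is corrosive.
By R21 (it requires PPE level 3, it satisfies condition G): it reacts with water.
By R10 (it reacts with water, it is disposed as waste stream B): it is stored cold.
By R16 (it is corrosive, it is stored cold, it requires a fume hood): it is in category E.
By R1 (it is in category E): it is inert.
By R11 (it is inert, it satisfies condition F): it is light-sensitive.
By R8 (it is light-sensitive): it is hazardous.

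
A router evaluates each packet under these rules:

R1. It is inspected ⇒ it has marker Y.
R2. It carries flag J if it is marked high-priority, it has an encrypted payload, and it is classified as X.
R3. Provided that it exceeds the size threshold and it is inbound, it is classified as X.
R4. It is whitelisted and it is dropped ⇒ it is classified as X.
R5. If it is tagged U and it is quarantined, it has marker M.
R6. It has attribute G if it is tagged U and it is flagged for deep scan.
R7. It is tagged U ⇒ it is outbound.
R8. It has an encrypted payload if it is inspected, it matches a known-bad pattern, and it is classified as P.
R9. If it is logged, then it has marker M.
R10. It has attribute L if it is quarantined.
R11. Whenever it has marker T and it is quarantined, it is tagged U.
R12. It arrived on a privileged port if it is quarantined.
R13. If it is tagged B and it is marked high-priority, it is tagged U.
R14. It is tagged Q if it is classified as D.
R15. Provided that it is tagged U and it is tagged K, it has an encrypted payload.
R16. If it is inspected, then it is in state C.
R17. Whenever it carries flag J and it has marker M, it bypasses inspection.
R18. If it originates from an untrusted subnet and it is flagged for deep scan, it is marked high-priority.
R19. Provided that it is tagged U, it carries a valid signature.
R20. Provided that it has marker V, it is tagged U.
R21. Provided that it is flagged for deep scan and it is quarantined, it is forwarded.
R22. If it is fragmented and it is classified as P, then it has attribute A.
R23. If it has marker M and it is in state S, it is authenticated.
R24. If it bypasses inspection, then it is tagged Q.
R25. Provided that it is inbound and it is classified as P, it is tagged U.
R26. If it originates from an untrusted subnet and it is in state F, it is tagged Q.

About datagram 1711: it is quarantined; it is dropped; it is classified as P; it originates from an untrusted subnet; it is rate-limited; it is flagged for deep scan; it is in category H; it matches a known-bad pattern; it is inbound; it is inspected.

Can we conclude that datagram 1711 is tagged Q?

No

Forward chaining from the given facts derives: has marker Y, has an encrypted payload, has attribute L, arrived on a privileged port, is in state C, is marked high-priority, is forwarded, is tagged U, has marker M, has attribute G, is outbound, carries a valid signature.
Rules concluding "it is tagged Q": R14 needs "it is classified as D"; R24 needs "it bypasses inspection"; R26 needs "it is in state F" — none of these are established.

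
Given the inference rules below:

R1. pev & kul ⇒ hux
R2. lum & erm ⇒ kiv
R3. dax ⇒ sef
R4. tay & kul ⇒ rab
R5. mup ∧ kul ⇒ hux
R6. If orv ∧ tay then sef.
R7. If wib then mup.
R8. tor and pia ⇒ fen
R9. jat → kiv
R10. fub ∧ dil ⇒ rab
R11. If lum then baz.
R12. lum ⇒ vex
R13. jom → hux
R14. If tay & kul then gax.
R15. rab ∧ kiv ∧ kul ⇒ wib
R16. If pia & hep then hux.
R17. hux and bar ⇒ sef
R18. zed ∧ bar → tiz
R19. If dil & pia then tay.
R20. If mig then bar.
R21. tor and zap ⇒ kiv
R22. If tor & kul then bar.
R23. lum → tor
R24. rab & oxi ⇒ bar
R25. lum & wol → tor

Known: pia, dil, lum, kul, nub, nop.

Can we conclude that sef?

No

Forward chaining from the given facts derives: baz, vex, tay, tor, rab, fen, gax, bar.
Rules concluding sef: R3 needs dax; R6 needs orv; R17 needs hux — none of these are established.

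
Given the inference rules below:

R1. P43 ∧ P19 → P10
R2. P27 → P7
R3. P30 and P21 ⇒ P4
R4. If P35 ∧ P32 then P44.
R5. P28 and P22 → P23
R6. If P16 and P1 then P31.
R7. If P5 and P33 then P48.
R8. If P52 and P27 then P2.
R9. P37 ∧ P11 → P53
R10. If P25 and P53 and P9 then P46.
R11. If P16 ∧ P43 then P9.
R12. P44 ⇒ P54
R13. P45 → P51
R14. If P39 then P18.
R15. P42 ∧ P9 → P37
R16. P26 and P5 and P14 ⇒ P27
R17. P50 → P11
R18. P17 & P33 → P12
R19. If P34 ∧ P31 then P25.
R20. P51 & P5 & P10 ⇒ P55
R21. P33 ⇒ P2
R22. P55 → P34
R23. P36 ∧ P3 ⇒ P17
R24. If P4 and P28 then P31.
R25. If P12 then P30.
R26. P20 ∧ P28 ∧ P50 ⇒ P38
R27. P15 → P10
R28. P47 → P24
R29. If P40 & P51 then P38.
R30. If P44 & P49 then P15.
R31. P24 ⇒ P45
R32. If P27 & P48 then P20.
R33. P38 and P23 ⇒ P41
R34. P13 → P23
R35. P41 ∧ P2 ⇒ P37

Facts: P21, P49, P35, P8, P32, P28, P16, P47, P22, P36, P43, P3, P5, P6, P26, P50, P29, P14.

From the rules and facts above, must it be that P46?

Forward chaining from the given facts derives: P44, P23, P9, P54, P27, P11, P17, P24, P15, P45, P7, P51, P10, P55, P34.
The only rule concluding P46 is R10, which needs P25; that is never established.

No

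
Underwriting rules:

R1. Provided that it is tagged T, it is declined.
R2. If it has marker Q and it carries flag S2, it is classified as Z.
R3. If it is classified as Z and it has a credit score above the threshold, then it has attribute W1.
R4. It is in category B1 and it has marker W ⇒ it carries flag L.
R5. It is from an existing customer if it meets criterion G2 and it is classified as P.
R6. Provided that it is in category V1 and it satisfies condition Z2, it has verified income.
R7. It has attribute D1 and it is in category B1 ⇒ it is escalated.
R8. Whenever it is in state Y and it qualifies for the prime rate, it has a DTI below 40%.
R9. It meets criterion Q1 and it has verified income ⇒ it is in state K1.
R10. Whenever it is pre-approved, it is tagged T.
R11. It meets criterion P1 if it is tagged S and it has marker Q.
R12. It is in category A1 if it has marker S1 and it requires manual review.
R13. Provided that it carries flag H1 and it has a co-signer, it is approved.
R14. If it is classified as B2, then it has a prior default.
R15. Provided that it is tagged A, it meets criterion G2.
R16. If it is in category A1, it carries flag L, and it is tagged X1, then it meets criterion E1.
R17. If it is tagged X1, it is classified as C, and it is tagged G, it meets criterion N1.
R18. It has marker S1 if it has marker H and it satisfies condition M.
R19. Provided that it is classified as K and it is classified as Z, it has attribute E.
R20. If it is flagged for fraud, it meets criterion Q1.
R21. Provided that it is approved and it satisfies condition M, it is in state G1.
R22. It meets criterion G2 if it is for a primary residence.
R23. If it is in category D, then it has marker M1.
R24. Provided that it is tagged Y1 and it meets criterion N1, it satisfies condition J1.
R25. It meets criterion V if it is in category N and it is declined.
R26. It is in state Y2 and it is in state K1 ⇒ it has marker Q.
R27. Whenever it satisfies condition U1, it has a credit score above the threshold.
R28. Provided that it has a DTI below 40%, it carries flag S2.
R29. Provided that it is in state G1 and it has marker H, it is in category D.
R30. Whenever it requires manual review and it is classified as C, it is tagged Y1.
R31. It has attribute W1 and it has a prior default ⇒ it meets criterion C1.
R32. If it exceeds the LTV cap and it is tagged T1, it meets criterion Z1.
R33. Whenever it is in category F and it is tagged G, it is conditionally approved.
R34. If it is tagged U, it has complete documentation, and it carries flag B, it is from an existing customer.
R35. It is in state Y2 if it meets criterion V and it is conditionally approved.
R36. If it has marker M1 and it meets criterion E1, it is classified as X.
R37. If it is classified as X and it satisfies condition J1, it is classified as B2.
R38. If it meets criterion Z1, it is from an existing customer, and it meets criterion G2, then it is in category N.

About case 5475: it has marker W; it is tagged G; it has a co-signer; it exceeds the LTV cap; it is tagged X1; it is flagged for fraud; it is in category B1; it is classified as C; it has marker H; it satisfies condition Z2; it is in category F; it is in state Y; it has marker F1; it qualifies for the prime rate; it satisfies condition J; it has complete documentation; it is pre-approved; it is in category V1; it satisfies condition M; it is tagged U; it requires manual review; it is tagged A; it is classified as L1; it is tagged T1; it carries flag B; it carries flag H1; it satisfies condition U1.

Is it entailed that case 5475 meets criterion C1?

Yes

By R4 (it is in category B1, it has marker W): it carries flag L.
By R6 (it is in category V1, it satisfies condition Z2): it has verified income.
By R8 (it is in state Y, it qualifies for the prime rate): it has a DTI below 40%.
By R10 (it is pre-approved): it is tagged T.
By R13 (it carries flag H1, it has a co-signer): it is approved.
By R15 (it is tagged A): it meets criterion G2.
By R17 (it is tagged X1, it is classified as C, it is tagged G): it meets criterion N1.
By R18 (it has marker H, it satisfies condition M): it has marker S1.
By R20 (it is flagged for fraud): it meets criterion Q1.
By R21 (it is approved, it satisfies condition M): it is in state G1.
By R27 (it satisfies condition U1): it has a credit score above the threshold.
By R28 (it has a DTI below 40%): it carries flag S2.
By R29 (it is in state G1, it has marker H): it is in category D.
By R30 (it requires manual review, it is classified as C): it is tagged Y1.
By R32 (it exceeds the LTV cap, it is tagged T1): it meets criterion Z1.
By R33 (it is in category F, it is tagged G): it is conditionally approved.
By R34 (it is tagged U, it has complete documentation, it carries flag B): it is from an existing customer.
By R38 (it meets criterion Z1, it is from an existing customer, it meets criterion G2): it is in category N.
By R1 (it is tagged T): it is declined.
By R9 (it meets criterion Q1, it has verified income): it is in state K1.
By R12 (it has marker S1, it requires manual review): it is in category A1.
By R16 (it is in category A1, it carries flag L, it is tagged X1): it meets criterion E1.
By R23 (it is in category D): it has marker M1.
By R24 (it is tagged Y1, it meets criterion N1): it satisfies condition J1.
By R25 (it is in category N, it is declined): it meets criterion V.
By R35 (it meets criterion V, it is conditionally approved): it is in state Y2.
By R36 (it has marker M1, it meets criterion E1): it is classified as X.
By R37 (it is classified as X, it satisfies condition J1): it is classified as B2.
By R14 (it is classified as B2): it has a prior default.
By R26 (it is in state Y2, it is in state K1): it has marker Q.
By R2 (it has marker Q, it carries flag S2): it is classified as Z.
By R3 (it is classified as Z, it has a credit score above the threshold): it has attribute W1.
By R31 (it has attribute W1, it has a prior default): it meets criterion C1.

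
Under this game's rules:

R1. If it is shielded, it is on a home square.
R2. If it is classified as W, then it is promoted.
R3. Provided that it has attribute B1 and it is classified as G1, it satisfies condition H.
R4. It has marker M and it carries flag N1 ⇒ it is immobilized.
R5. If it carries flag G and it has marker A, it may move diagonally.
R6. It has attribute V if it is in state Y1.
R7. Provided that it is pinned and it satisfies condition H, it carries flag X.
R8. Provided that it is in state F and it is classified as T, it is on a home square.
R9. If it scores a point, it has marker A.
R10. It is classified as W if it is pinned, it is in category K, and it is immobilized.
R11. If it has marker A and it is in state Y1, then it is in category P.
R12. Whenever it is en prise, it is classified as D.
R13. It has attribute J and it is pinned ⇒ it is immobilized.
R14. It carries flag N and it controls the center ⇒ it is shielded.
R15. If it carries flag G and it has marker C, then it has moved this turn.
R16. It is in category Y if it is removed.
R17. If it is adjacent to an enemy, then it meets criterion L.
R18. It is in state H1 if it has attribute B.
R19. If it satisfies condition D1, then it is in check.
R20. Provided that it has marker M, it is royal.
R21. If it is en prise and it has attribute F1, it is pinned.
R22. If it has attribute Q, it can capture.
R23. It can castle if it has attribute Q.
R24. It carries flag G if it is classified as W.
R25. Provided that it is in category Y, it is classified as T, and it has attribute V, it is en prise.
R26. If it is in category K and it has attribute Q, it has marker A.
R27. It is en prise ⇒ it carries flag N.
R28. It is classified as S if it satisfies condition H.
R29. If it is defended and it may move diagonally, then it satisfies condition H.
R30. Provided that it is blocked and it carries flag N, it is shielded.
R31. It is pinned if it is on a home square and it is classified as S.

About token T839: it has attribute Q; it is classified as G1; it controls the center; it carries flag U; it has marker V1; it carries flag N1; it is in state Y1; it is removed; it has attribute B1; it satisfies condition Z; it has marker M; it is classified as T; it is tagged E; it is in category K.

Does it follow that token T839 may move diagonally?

Yes

By R3 (it has attribute B1, it is classified as G1): it satisfies condition H.
By R4 (it has marker M, it carries flag N1): it is immobilized.
By R6 (it is in state Y1): it has attribute V.
By R16 (it is removed): it is in category Y.
By R25 (it is in category Y, it is classified as T, it has attribute V): it is en prise.
By R26 (it is in category K, it has attribute Q): it has marker A.
By R27 (it is en prise): it carries flag N.
By R28 (it satisfies condition H): it is classified as S.
By R14 (it carries flag N, it controls the center): it is shielded.
By R1 (it is shielded): it is on a home square.
By R31 (it is on a home square, it is classified as S): it is pinned.
By R10 (it is pinned, it is in category K, it is immobilized): it is classified as W.
By R24 (it is classified as W): it carries flag G.
By R5 (it carries flag G, it has marker A): it may move diagonally.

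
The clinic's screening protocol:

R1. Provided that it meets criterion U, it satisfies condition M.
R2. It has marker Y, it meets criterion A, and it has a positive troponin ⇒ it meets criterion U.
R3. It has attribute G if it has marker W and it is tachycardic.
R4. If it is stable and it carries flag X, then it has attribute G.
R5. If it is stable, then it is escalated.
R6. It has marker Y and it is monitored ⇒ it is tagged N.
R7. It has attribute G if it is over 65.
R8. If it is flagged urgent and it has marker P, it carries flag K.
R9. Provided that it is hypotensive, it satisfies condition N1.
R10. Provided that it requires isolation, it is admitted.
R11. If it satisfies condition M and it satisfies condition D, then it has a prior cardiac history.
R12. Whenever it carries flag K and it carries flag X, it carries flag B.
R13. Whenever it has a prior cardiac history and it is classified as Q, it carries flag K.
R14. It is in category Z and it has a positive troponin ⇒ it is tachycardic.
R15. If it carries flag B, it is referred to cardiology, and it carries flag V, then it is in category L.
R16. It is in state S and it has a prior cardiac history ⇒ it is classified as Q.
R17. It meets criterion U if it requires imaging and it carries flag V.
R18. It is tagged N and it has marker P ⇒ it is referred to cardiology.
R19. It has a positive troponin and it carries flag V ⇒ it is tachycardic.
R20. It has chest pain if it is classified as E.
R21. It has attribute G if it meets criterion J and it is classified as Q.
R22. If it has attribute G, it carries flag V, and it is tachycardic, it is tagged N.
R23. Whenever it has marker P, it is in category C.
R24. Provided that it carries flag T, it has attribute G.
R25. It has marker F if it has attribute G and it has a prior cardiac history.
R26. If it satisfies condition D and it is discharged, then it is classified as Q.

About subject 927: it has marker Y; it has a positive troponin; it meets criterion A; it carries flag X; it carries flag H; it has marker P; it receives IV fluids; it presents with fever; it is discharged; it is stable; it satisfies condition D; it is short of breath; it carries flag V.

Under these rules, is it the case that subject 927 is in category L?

By R2 (it has marker Y, it meets criterion A, it has a positive troponin): it meets criterion U.
By R4 (it is stable, it carries flag X): it has attribute G.
By R19 (it has a positive troponin, it carries flag V): it is tachycardic.
By R22 (it has attribute G, it carries flag V, it is tachycardic): it is tagged N.
By R26 (it satisfies condition D, it is discharged): it is classified as Q.
By R1 (it meets criterion U): it satisfies condition M.
By R11 (it satisfies condition M, it satisfies condition D): it has a prior cardiac history.
By R13 (it has a prior cardiac history, it is classified as Q): it carries flag K.
By R18 (it is tagged N, it has marker P): it is referred to cardiology.
By R12 (it carries flag K, it carries flag X): it carries flag B.
By R15 (it carries flag B, it is referred to cardiology, it carries flag V): it is in category L.

Yes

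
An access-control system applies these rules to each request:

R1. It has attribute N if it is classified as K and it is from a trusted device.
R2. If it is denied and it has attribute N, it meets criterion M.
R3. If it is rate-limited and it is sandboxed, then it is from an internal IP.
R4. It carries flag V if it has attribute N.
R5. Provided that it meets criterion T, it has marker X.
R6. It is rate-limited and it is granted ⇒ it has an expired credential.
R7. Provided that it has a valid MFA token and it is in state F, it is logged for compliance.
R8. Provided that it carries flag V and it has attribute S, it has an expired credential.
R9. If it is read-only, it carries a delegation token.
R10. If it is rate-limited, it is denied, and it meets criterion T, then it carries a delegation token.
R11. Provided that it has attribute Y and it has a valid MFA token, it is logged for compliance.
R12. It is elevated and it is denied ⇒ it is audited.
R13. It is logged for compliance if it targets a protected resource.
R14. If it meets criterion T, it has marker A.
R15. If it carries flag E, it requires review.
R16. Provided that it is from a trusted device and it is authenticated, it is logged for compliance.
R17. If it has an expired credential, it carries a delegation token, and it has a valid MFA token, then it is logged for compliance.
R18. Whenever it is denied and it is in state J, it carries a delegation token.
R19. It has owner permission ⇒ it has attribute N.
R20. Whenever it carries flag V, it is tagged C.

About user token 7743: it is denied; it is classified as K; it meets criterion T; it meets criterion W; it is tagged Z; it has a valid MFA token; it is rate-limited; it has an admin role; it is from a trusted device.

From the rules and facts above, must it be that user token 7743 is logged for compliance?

No

Forward chaining from the given facts derives: has attribute N, meets criterion M, carries flag V, has marker X, carries a delegation token, has marker A, is tagged C.
Rules concluding "it is logged for compliance": R7 needs "it is in state F"; R11 needs "it has attribute Y"; R13 needs "it targets a protected resource"; R16 needs "it is authenticated"; R17 needs "it has an expired credential" — none of these are established.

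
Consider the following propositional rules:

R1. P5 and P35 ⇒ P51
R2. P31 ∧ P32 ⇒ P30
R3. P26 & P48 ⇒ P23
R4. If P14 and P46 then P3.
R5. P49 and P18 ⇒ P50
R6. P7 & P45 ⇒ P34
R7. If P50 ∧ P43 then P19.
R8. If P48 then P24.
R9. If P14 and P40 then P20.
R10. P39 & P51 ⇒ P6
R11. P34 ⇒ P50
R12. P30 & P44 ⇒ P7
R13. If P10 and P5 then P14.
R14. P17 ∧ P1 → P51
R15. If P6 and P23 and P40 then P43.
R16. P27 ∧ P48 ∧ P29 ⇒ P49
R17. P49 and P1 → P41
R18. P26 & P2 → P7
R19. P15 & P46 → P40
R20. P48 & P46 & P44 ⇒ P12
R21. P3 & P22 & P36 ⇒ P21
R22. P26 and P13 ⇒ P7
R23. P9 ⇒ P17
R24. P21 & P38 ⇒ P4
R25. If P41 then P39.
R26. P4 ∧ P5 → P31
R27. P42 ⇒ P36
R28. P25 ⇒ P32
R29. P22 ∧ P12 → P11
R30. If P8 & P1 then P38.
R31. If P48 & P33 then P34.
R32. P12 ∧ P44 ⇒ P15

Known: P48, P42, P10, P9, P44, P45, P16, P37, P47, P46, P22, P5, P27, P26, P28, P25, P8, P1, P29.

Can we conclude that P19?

Yes

P23  (by R3: P26, P48)
P14  (by R13: P10, P5)
P49  (by R16: P27, P48, P29)
P41  (by R17: P49, P1)
P12  (by R20: P48, P46, P44)
P17  (by R23: P9)
P39  (by R25: P41)
P36  (by R27: P42)
P32  (by R28: P25)
P38  (by R30: P8, P1)
P15  (by R32: P12, P44)
P3  (by R4: P14, P46)
P51  (by R14: P17, P1)
P40  (by R19: P15, P46)
P21  (by R21: P3, P22, P36)
P4  (by R24: P21, P38)
P31  (by R26: P4, P5)
P30  (by R2: P31, P32)
P6  (by R10: P39, P51)
P7  (by R12: P30, P44)
P43  (by R15: P6, P23, P40)
P34  (by R6: P7, P45)
P50  (by R11: P34)
P19  (by R7: P50, P43)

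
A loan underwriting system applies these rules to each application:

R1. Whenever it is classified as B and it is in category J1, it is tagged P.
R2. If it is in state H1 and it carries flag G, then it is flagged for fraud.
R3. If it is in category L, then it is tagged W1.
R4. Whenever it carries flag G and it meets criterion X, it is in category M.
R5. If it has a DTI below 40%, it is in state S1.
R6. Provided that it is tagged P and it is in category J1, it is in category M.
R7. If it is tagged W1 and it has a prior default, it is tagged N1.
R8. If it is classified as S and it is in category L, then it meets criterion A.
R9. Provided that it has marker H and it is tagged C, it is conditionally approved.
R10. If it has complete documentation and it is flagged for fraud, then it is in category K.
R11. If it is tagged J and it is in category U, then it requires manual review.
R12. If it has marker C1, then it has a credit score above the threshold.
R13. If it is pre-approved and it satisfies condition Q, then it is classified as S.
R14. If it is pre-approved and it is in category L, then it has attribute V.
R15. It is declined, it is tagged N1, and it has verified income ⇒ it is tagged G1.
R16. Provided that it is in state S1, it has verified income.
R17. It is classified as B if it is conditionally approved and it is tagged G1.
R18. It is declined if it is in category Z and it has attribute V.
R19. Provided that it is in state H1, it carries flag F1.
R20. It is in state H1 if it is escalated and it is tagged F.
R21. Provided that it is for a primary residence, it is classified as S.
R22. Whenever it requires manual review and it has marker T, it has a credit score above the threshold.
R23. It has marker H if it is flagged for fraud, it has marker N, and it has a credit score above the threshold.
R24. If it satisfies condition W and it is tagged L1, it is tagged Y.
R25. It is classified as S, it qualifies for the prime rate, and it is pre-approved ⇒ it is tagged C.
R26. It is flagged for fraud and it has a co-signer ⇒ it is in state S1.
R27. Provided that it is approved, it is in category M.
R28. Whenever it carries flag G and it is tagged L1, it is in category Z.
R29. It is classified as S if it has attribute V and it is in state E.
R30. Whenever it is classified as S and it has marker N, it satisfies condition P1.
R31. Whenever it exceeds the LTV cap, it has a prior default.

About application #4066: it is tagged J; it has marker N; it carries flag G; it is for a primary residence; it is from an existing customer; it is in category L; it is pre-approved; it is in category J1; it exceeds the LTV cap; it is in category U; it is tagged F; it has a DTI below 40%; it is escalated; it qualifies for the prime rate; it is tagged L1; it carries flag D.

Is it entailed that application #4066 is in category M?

Forward chaining from the given facts derives: is tagged W1, is in state S1, requires manual review, has attribute V, has verified income, is in state H1, is classified as S, is tagged C, is in category Z, satisfies condition P1, has a prior default, is flagged for fraud, is tagged N1, meets criterion A, is declined, carries flag F1, is tagged G1.
Rules concluding "it is in category M": R4 needs "it meets criterion X"; R6 needs "it is tagged P"; R27 needs "it is approved" — none of these are established.

No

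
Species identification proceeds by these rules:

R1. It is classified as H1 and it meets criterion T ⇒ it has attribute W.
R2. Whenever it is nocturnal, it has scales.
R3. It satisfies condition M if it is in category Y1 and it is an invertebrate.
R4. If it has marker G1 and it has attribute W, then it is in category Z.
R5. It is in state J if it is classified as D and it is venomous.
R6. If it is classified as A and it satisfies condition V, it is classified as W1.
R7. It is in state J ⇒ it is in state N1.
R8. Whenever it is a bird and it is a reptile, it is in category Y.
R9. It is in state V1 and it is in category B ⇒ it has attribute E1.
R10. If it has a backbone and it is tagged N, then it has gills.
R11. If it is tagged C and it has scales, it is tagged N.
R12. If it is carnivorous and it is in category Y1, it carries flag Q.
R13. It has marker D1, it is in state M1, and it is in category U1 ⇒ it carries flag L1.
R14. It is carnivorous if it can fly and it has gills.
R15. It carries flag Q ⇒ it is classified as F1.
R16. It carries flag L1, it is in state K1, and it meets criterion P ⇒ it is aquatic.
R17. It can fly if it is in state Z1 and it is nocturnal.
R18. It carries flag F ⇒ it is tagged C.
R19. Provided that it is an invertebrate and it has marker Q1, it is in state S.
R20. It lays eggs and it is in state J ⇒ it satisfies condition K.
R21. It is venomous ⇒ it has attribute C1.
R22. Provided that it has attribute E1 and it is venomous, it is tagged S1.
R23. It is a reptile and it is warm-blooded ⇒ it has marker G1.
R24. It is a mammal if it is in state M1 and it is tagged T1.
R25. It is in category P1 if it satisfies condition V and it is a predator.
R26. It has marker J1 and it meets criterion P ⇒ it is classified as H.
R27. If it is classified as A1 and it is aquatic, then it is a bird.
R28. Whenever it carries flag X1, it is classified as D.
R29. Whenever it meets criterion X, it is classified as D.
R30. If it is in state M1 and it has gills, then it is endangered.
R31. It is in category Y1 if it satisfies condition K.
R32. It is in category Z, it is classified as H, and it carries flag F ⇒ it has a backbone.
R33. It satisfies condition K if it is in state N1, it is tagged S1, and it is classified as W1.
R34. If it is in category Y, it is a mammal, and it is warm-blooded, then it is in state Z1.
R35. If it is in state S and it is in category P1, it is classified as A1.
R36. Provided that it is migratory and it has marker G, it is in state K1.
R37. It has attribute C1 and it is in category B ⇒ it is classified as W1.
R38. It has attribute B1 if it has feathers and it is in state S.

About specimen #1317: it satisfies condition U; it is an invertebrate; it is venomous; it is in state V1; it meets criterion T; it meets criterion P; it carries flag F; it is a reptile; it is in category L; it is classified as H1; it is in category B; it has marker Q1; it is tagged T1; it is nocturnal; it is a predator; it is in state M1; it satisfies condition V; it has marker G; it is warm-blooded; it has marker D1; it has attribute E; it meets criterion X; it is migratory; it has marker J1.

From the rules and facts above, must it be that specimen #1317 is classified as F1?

No

Forward chaining from the given facts derives: has attribute W, has scales, has attribute E1, is tagged C, is in state S, has attribute C1, is tagged S1, has marker G1, is a mammal, is in category P1, is classified as H, is classified as D, is classified as A1, is in state K1, is classified as W1, is in category Z, is in state J, is in state N1, is tagged N, has a backbone, satisfies condition K, has gills, is endangered, is in category Y1, satisfies condition M.
The only rule concluding "it is classified as F1" is R15, which needs "it carries flag Q"; that is never established.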